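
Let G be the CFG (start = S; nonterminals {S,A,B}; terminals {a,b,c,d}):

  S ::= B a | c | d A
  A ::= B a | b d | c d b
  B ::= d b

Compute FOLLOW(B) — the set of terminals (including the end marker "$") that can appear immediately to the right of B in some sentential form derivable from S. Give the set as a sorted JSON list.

FIRST iteration:
round 1:
  A via A→b d: +{b}
  A via A→c d b: +{c}
  B via B→d b: +{d}
  S via S→B a: +{d}
  S via S→c: +{c}
  FIRST[S]={c,d}  FIRST[A]={b,c}  FIRST[B]={d}
round 2:
  A via A→B a: +{d}
  FIRST[S]={c,d}  FIRST[A]={b,c,d}  FIRST[B]={d}
round 3: (stable)
  FIRST[S]={c,d}  FIRST[A]={b,c,d}  FIRST[B]={d}

FOLLOW sets:
FOLLOW(S) := {$}
round 1:
  A→B a: FOLLOW(B) ⊇ FIRST(a) = {a}; new: +{a}
  S→d A: FOLLOW(A) ⊇ FOLLOW(S) ⊇ {$}; new: +{$}
  S: {$}  A: {$}  B: {a}
round 2: (no change)
  S: {$}  A: {$}  B: {a}

FOLLOW(B) = ["a"]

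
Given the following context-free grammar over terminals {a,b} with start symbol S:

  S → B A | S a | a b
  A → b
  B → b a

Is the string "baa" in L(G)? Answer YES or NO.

Convert to CNF:
  S -> B A | S T1 | T1 T0
  A -> b
  B -> T0 T1
  T0 -> b
  T1 -> a

Fill CYK table bottom-up:
  [0..0]={A,T0}  "b"  orig:{A}
  [1..1]={T1}  "a"  orig:{}
  [2..2]={T1}  "a"  orig:{}
  [0..1]={B}  "ba"
  [1..2]=∅  "aa"
  [0..2]=∅  "baa"

S ∉ T[0,2] ⇒ NO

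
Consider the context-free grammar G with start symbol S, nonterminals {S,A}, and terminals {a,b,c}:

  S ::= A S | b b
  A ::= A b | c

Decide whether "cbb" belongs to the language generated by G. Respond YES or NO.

Convert to CNF:
  S -> A S | T0 T0
  A -> A T0 | c
  T0 -> b

Fill CYK table bottom-up:
  T[0,0] 'c' = {A}
  T[1,1] 'b' = {T0}  orig:{}
  T[2,2] 'b' = {T0}  orig:{}
  T[0,1] 'cb' = {A}
  T[1,2] 'bb' = {S}
  T[0,2] 'cbb' = {A,S}

S ∈ T[0,2] ⇒ YES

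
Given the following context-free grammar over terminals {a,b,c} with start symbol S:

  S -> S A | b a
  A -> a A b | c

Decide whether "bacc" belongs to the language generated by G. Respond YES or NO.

Convert to CNF:
  S -> S A | T1 T0
  A -> T0 X2 | c
  T0 -> a
  T1 -> b
  X2 -> A T1

CYK fill:
  T[0,0] 'b' = {T1}  orig:{}
  T[1,1] 'a' = {T0}  orig:{}
  T[2,2] 'c' = {A}
  T[3,3] 'c' = {A}
  T[0,1] 'ba' = {S}
  T[1,2] 'ac' = ∅
  T[2,3] 'cc' = ∅
  T[0,2] 'bac' = {S}
  T[1,3] 'acc' = ∅
  T[0,3] 'bacc' = {S}

S ∈ T[0,3] ⇒ YES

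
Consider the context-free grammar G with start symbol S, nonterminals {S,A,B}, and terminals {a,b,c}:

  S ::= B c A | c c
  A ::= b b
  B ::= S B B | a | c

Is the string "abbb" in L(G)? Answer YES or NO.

Convert to CNF:
  S -> B X3 | T1 T1
  A -> T0 T0
  B -> S X2 | a | c
  T0 -> b
  T1 -> c
  X2 -> B B
  X3 -> T1 A

CYK fill:
  cell(0,0) a: {B}
  cell(1,1) b: {T0}  orig:{}
  cell(2,2) b: {T0}  orig:{}
  cell(3,3) b: {T0}  orig:{}
  cell(0,1) ab: ∅
  cell(1,2) bb: {A}
  cell(2,3) bb: {A}
  cell(0,2) abb: ∅
  cell(1,3) bbb: ∅
  cell(0,3) abbb: ∅

S ∉ T[0,3] ⇒ NO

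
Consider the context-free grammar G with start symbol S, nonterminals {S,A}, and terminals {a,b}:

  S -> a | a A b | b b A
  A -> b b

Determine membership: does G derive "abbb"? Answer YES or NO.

CNF form of G:
  S -> T0 X3 | T1 X2 | a
  A -> T0 T0
  T0 -> b
  T1 -> a
  X2 -> A T0
  X3 -> T0 A

CYK table (by increasing span):
  [0..0]={S,T1}  "a"  orig:{S}
  [1..1]={T0}  "b"  orig:{}
  [2..2]={T0}  "b"  orig:{}
  [3..3]={T0}  "b"  orig:{}
  [0..1]=∅  "ab"
  [1..2]={A}  "bb"
  [2..3]={A}  "bb"
  [0..2]=∅  "abb"
  [1..3]={X2,X3}  "bbb"  orig:{}
  [0..3]={S}  "abbb"

S ∈ T[0,3] ⇒ YES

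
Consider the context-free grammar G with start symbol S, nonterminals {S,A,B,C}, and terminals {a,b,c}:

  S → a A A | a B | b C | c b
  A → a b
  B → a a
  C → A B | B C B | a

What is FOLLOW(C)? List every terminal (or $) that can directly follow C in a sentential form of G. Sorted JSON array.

FIRST iteration:
iter 1:
  A via A→a b: +{a}
  B via B→a a: +{a}
  C via C→A B: +{a}
  S via S→a A A: +{a}
  S via S→b C: +{b}
  S via S→c b: +{c}
  FIRST[S]={a,b,c}  FIRST[A]={a}  FIRST[B]={a}  FIRST[C]={a}
iter 2: (no change)
  FIRST[S]={a,b,c}  FIRST[A]={a}  FIRST[B]={a}  FIRST[C]={a}

FOLLOW sets:
initialize: $ ∈ FOLLOW(S)
pass 1:
  C→A B: FOLLOW(A) ⊇ FIRST(B) = {a}; new: +{a}
  C→B C B: FOLLOW(B) ⊇ FIRST(C) = {a}; new: +{a}
  C→B C B: FOLLOW(C) ⊇ FIRST(B) = {a}; new: +{a}
  S→a A A: FOLLOW(A) ⊇ FOLLOW(S) ⊇ {$}; new: +{$}
  S→a B: FOLLOW(B) ⊇ FOLLOW(S) ⊇ {$}; new: +{$}
  S→b C: FOLLOW(C) ⊇ FOLLOW(S) ⊇ {$}; new: +{$}
  FOLLOW[S]={$}  FOLLOW[A]={$,a}  FOLLOW[B]={$,a}  FOLLOW[C]={$,a}
pass 2: (no change)
  FOLLOW[S]={$}  FOLLOW[A]={$,a}  FOLLOW[B]={$,a}  FOLLOW[C]={$,a}

FOLLOW(C) = ["$", "a"]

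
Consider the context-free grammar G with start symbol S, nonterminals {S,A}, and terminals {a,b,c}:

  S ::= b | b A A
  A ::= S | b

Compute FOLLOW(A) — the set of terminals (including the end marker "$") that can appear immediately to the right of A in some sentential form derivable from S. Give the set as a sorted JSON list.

FIRST iteration:
pass 1:
  A via A→b: +{b}
  S via S→b: +{b}
  FIRST(S)={b}  FIRST(A)={b}
pass 2: — fixpoint
  FIRST(S)={b}  FIRST(A)={b}

FOLLOW iteration:
seed FOLLOW(S) with $
iter 1:
  S→b A A: FOLLOW(A) ⊇ FIRST(A) = {b}; new: +{b}
  S→b A A: FOLLOW(A) ⊇ FOLLOW(S) ⊇ {$}; new: +{$}
  S: {$}  A: {$,b}
iter 2:
  A→S: FOLLOW(S) ⊇ FOLLOW(A) ⊇ {$,b}; new: +{b}
  S: {$,b}  A: {$,b}
iter 3: done
  S: {$,b}  A: {$,b}

FOLLOW(A) = ["$", "b"]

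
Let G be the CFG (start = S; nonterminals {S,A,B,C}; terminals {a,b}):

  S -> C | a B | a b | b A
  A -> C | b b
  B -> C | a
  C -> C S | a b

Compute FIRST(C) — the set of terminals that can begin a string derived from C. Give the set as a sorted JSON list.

Compute FIRST by fixpoint:
round 1:
  A via A→b b: +{b}
  B via B→a: +{a}
  C via C→a b: +{a}
  S via S→C: +{a}
  S via S→b A: +{b}
  FIRST(S)={a,b}  FIRST(A)={b}  FIRST(B)={a}  FIRST(C)={a}
round 2:
  A via A→C: +{a}
  FIRST(S)={a,b}  FIRST(A)={a,b}  FIRST(B)={a}  FIRST(C)={a}
round 3: (stable)
  FIRST(S)={a,b}  FIRST(A)={a,b}  FIRST(B)={a}  FIRST(C)={a}

FIRST(C) = ["a"]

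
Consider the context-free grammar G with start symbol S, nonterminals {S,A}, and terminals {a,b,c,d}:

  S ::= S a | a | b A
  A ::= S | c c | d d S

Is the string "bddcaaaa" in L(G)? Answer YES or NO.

Convert to CNF:
  S -> S T0 | T1 A | a
  A -> S T0 | T1 A | T2 T2 | T3 X4 | a
  T0 -> a
  T1 -> b
  T2 -> c
  T3 -> d
  X4 -> T3 S

CYK table (by increasing span):
  [0..0]={T1}  "b"  orig:{}
  [1..1]={T3}  "d"  orig:{}
  [2..2]={T3}  "d"  orig:{}
  [3..3]={T2}  "c"  orig:{}
  [4..4]={A,S,T0}  "a"  orig:{A,S}
  [5..5]={A,S,T0}  "a"  orig:{A,S}
  [6..6]={A,S,T0}  "a"  orig:{A,S}
  [7..7]={A,S,T0}  "a"  orig:{A,S}
  [0..1]=∅  "bd"
  [1..2]=∅  "dd"
  [2..3]=∅  "dc"
  [3..4]=∅  "ca"
  [4..5]={A,S}  "aa"
  [5..6]={A,S}  "aa"
  [6..7]={A,S}  "aa"
  [0..2]=∅  "bdd"
  [1..3]=∅  "ddc"
  [2..4]=∅  "dca"
  [3..5]=∅  "caa"
  [4..6]={A,S}  "aaa"
  [5..7]={A,S}  "aaa"
  [0..3]=∅  "bddc"
  [1..4]=∅  "ddca"
  [2..5]=∅  "dcaa"
  [3..6]=∅  "caaa"
  [4..7]={A,S}  "aaaa"
  [0..4]=∅  "bddca"
  [1..5]=∅  "ddcaa"
  [2..6]=∅  "dcaaa"
  [3..7]=∅  "caaaa"
  [0..5]=∅  "bddcaa"
  [1..6]=∅  "ddcaaa"
  [2..7]=∅  "dcaaaa"
  [0..6]=∅  "bddcaaa"
  [1..7]=∅  "ddcaaaa"
  [0..7]=∅  "bddcaaaa"

S ∉ T[0,7] ⇒ NO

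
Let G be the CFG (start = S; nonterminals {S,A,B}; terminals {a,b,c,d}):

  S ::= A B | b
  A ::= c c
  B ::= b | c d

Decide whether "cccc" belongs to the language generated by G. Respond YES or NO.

Convert to CNF:
  S -> A B | b
  A -> T0 T0
  B -> T0 T1 | b
  T0 -> c
  T1 -> d

Fill CYK table bottom-up:
  [0..0]={T0}  "c"  orig:{}
  [1..1]={T0}  "c"  orig:{}
  [2..2]={T0}  "c"  orig:{}
  [3..3]={T0}  "c"  orig:{}
  [0..1]={A}  "cc"
  [1..2]={A}  "cc"
  [2..3]={A}  "cc"
  [0..2]=∅  "ccc"
  [1..3]=∅  "ccc"
  [0..3]=∅  "cccc"

S ∉ T[0,3] ⇒ NO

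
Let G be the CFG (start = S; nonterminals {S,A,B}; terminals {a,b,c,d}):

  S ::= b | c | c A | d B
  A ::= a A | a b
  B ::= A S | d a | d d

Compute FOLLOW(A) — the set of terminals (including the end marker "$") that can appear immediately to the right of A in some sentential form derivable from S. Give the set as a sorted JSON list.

FIRST sets, iterate to fixpoint:
iter 1:
  A via A→a A: +{a}
  B via B→A S: +{a}
  B via B→d a: +{d}
  S via S→b: +{b}
  S via S→c: +{c}
  S via S→d B: +{d}
  FIRST(S)={b,c,d}  FIRST(A)={a}  FIRST(B)={a,d}
iter 2: done
  FIRST(S)={b,c,d}  FIRST(A)={a}  FIRST(B)={a,d}

FOLLOW iteration:
initialize: $ ∈ FOLLOW(S)
[1]
  B→A S: FOLLOW(A) ⊇ FIRST(S) = {b,c,d}; new: +{b,c,d}
  S→c A: FOLLOW(A) ⊇ FOLLOW(S) ⊇ {$}; new: +{$}
  S→d B: FOLLOW(B) ⊇ FOLLOW(S) ⊇ {$}; new: +{$}
  S: {$}  A: {$,b,c,d}  B: {$}
[2] (no change)
  S: {$}  A: {$,b,c,d}  B: {$}

FOLLOW(A) = ["$", "b", "c", "d"]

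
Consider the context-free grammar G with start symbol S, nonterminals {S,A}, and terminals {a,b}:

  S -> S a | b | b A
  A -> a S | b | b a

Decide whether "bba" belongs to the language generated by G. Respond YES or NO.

Convert to CNF:
  S -> S T0 | T1 A | b
  A -> T0 S | T1 T0 | b
  T0 -> a
  T1 -> b

CYK table (by increasing span):
  [0..0]={A,S,T1}  "b"  orig:{A,S}
  [1..1]={A,S,T1}  "b"  orig:{A,S}
  [2..2]={T0}  "a"  orig:{}
  [0..1]={S}  "bb"
  [1..2]={A,S}  "ba"
  [0..2]={S}  "bba"

S ∈ T[0,2] ⇒ YES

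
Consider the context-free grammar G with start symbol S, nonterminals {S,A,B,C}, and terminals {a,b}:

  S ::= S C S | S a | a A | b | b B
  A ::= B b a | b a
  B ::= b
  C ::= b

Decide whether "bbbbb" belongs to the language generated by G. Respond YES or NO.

CNF form of G:
  S -> S T1 | S X3 | T0 B | T1 A | b
  A -> B X2 | T0 T1
  B -> b
  C -> b
  T0 -> b
  T1 -> a
  X2 -> T0 T1
  X3 -> C S

Fill CYK table bottom-up:
  cell(0,0) b: {B,C,S,T0}  orig:{B,C,S}
  cell(1,1) b: {B,C,S,T0}  orig:{B,C,S}
  cell(2,2) b: {B,C,S,T0}  orig:{B,C,S}
  cell(3,3) b: {B,C,S,T0}  orig:{B,C,S}
  cell(4,4) b: {B,C,S,T0}  orig:{B,C,S}
  cell(0,1) bb: {S,X3}  orig:{S}
  cell(1,2) bb: {S,X3}  orig:{S}
  cell(2,3) bb: {S,X3}  orig:{S}
  cell(3,4) bb: {S,X3}  orig:{S}
  cell(0,2) bbb: {S,X3}  orig:{S}
  cell(1,3) bbb: {S,X3}  orig:{S}
  cell(2,4) bbb: {S,X3}  orig:{S}
  cell(0,3) bbbb: {S,X3}  orig:{S}
  cell(1,4) bbbb: {S,X3}  orig:{S}
  cell(0,4) bbbbb: {S,X3}  orig:{S}

S ∈ T[0,4] ⇒ YES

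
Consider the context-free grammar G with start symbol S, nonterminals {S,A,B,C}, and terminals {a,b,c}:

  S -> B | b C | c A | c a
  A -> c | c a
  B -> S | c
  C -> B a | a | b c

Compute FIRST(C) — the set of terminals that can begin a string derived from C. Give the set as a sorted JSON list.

Compute FIRST by fixpoint:
iter 1:
  A via A→c: +{c}
  B via B→c: +{c}
  C via C→B a: +{c}
  C via C→a: +{a}
  C via C→b c: +{b}
  S via S→B: +{c}
  S via S→b C: +{b}
  S: {b,c}  A: {c}  B: {c}  C: {a,b,c}
iter 2:
  B via B→S: +{b}
  S: {b,c}  A: {c}  B: {b,c}  C: {a,b,c}
iter 3: (no change)
  S: {b,c}  A: {c}  B: {b,c}  C: {a,b,c}

FIRST(C) = ["a", "b", "c"]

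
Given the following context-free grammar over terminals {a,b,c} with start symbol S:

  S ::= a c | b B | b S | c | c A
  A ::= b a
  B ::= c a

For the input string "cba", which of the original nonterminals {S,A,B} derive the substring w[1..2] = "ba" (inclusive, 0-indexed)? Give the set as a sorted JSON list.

Convert to CNF:
  S -> T0 B | T0 S | T1 T2 | T2 A | c
  A -> T0 T1
  B -> T2 T1
  T0 -> b
  T1 -> a
  T2 -> c

CYK fill (cells [i..j] with 1 ≤ i ≤ j ≤ 2 only):
  [1..1]={T0}  "b"  orig:{}
  [2..2]={T1}  "a"  orig:{}
  [1..2]={A}  "ba"

Original NTs in T[1,2] deriving "ba": ["A"]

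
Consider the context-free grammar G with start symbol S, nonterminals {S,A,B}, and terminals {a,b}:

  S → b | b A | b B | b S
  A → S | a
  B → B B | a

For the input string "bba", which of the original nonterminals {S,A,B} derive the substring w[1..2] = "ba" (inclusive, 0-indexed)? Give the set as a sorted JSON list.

Convert to CNF:
  S -> T0 A | T0 B | T0 S | b
  A -> T0 A | T0 B | T0 S | a | b
  B -> B B | a
  T0 -> b

Fill CYK table bottom-up (cells [i..j] with 1 ≤ i ≤ j ≤ 2 only):
  [1..1]={A,S,T0}  "b"  orig:{A,S}
  [2..2]={A,B}  "a"
  [1..2]={A,S}  "ba"

Original NTs in T[1,2] deriving "ba": ["A", "S"]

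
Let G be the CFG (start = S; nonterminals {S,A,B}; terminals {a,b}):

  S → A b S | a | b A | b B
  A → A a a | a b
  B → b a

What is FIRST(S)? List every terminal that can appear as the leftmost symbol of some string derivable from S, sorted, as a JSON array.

Compute FIRST by fixpoint:
[1]
  A via A→a b: +{a}
  B via B→b a: +{b}
  S via S→A b S: +{a}
  S via S→b A: +{b}
  S: {a,b}  A: {a}  B: {b}
[2] (no change)
  S: {a,b}  A: {a}  B: {b}

FIRST(S) = ["a", "b"]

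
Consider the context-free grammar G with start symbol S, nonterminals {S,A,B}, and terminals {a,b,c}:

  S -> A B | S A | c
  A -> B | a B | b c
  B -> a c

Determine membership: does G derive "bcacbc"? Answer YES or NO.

CNF form of G:
  S -> A B | S A | c
  A -> T0 B | T0 T1 | T2 T1
  B -> T0 T1
  T0 -> a
  T1 -> c
  T2 -> b

Fill CYK table bottom-up:
  T[0,0] 'b' = {T2}  orig:{}
  T[1,1] 'c' = {S,T1}  orig:{S}
  T[2,2] 'a' = {T0}  orig:{}
  T[3,3] 'c' = {S,T1}  orig:{S}
  T[4,4] 'b' = {T2}  orig:{}
  T[5,5] 'c' = {S,T1}  orig:{S}
  T[0,1] 'bc' = {A}
  T[1,2] 'ca' = ∅
  T[2,3] 'ac' = {A,B}
  T[3,4] 'cb' = ∅
  T[4,5] 'bc' = {A}
  T[0,2] 'bca' = ∅
  T[1,3] 'cac' = {S}
  T[2,4] 'acb' = ∅
  T[3,5] 'cbc' = {S}
  T[0,3] 'bcac' = {S}
  T[1,4] 'cacb' = ∅
  T[2,5] 'acbc' = ∅
  T[0,4] 'bcacb' = ∅
  T[1,5] 'cacbc' = {S}
  T[0,5] 'bcacbc' = {S}

S ∈ T[0,5] ⇒ YES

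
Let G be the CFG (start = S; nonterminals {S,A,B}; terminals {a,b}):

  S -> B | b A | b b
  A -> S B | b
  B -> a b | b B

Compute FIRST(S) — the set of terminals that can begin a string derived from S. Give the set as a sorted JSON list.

FIRST iteration:
iter 1:
  A via A→b: +{b}
  B via B→a b: +{a}
  B via B→b B: +{b}
  S via S→B: +{a,b}
  FIRST[S]={a,b}  FIRST[A]={b}  FIRST[B]={a,b}
iter 2:
  A via A→S B: +{a}
  FIRST[S]={a,b}  FIRST[A]={a,b}  FIRST[B]={a,b}
iter 3: done
  FIRST[S]={a,b}  FIRST[A]={a,b}  FIRST[B]={a,b}

FIRST(S) = ["a", "b"]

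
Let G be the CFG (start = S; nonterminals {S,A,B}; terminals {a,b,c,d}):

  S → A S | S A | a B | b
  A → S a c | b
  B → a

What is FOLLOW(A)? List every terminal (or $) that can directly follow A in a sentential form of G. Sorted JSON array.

FIRST iteration:
iter 1:
  A via A→b: +{b}
  B via B→a: +{a}
  S via S→A S: +{b}
  S via S→a B: +{a}
  FIRST(S)={a,b}  FIRST(A)={b}  FIRST(B)={a}
iter 2:
  A via A→S a c: +{a}
  FIRST(S)={a,b}  FIRST(A)={a,b}  FIRST(B)={a}
iter 3: done
  FIRST(S)={a,b}  FIRST(A)={a,b}  FIRST(B)={a}

FOLLOW iteration:
seed FOLLOW(S) with $
round 1:
  A→S a c: FOLLOW(S) ⊇ FIRST(a) = {a}; new: +{a}
  S→A S: FOLLOW(A) ⊇ FIRST(S) = {a,b}; new: +{a,b}
  S→S A: FOLLOW(S) ⊇ FIRST(A) = {a,b}; new: +{b}
  S→S A: FOLLOW(A) ⊇ FOLLOW(S) ⊇ {$,a,b}; new: +{$}
  S→a B: FOLLOW(B) ⊇ FOLLOW(S) ⊇ {$,a,b}; new: +{$,a,b}
  FOLLOW(S)={$,a,b}  FOLLOW(A)={$,a,b}  FOLLOW(B)={$,a,b}
round 2: — fixpoint
  FOLLOW(S)={$,a,b}  FOLLOW(A)={$,a,b}  FOLLOW(B)={$,a,b}

FOLLOW(A) = ["$", "a", "b"]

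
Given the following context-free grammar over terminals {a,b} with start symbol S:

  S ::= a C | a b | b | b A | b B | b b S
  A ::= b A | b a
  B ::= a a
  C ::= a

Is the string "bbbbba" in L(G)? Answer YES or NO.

Convert to CNF:
  S -> T0 A | T0 B | T0 X2 | T1 C | T1 T0 | b
  A -> T0 A | T0 T1
  B -> T1 T1
  C -> a
  T0 -> b
  T1 -> a
  X2 -> T0 S

CYK fill:
  [0..0]={S,T0}  "b"  orig:{S}
  [1..1]={S,T0}  "b"  orig:{S}
  [2..2]={S,T0}  "b"  orig:{S}
  [3..3]={S,T0}  "b"  orig:{S}
  [4..4]={S,T0}  "b"  orig:{S}
  [5..5]={C,T1}  "a"  orig:{C}
  [0..1]={X2}  "bb"  orig:{}
  [1..2]={X2}  "bb"  orig:{}
  [2..3]={X2}  "bb"  orig:{}
  [3..4]={X2}  "bb"  orig:{}
  [4..5]={A}  "ba"
  [0..2]={S}  "bbb"
  [1..3]={S}  "bbb"
  [2..4]={S}  "bbb"
  [3..5]={A,S}  "bba"
  [0..3]={X2}  "bbbb"  orig:{}
  [1..4]={X2}  "bbbb"  orig:{}
  [2..5]={A,S,X2}  "bbba"  orig:{A,S}
  [0..4]={S}  "bbbbb"
  [1..5]={A,S,X2}  "bbbba"  orig:{A,S}
  [0..5]={A,S,X2}  "bbbbba"  orig:{A,S}

S ∈ T[0,5] ⇒ YES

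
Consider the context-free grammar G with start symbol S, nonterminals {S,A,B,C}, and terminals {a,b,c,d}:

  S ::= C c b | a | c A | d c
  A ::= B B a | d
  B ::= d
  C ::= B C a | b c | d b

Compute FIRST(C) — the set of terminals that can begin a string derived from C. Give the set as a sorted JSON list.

Compute FIRST by fixpoint:
[1]
  A via A→d: +{d}
  B via B→d: +{d}
  C via C→B C a: +{d}
  C via C→b c: +{b}
  S via S→C c b: +{b,d}
  S via S→a: +{a}
  S via S→c A: +{c}
  S: {a,b,c,d}  A: {d}  B: {d}  C: {b,d}
[2] (no change)
  S: {a,b,c,d}  A: {d}  B: {d}  C: {b,d}

FIRST(C) = ["b", "d"]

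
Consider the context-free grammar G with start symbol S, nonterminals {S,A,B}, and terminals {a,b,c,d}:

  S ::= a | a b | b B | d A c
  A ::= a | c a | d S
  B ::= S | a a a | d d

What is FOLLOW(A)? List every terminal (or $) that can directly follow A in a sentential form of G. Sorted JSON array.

FIRST iteration:
pass 1:
  A via A→a: +{a}
  A via A→c a: +{c}
  A via A→d S: +{d}
  B via B→a a a: +{a}
  B via B→d d: +{d}
  S via S→a: +{a}
  S via S→b B: +{b}
  S via S→d A c: +{d}
  FIRST[S]={a,b,d}  FIRST[A]={a,c,d}  FIRST[B]={a,d}
pass 2:
  B via B→S: +{b}
  FIRST[S]={a,b,d}  FIRST[A]={a,c,d}  FIRST[B]={a,b,d}
pass 3: (stable)
  FIRST[S]={a,b,d}  FIRST[A]={a,c,d}  FIRST[B]={a,b,d}

FOLLOW iteration:
FOLLOW(S) := {$}
iter 1:
  S→b B: FOLLOW(B) ⊇ FOLLOW(S) ⊇ {$}; new: +{$}
  S→d A c: FOLLOW(A) ⊇ FIRST(c) = {c}; new: +{c}
  FOLLOW(S)={$}  FOLLOW(A)={c}  FOLLOW(B)={$}
iter 2:
  A→d S: FOLLOW(S) ⊇ FOLLOW(A) ⊇ {c}; new: +{c}
  S→b B: FOLLOW(B) ⊇ FOLLOW(S) ⊇ {$,c}; new: +{c}
  FOLLOW(S)={$,c}  FOLLOW(A)={c}  FOLLOW(B)={$,c}
iter 3: done
  FOLLOW(S)={$,c}  FOLLOW(A)={c}  FOLLOW(B)={$,c}

FOLLOW(A) = ["c"]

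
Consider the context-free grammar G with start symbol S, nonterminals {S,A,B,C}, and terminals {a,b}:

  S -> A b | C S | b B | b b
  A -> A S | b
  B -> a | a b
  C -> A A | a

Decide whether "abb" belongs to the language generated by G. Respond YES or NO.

Convert to CNF:
  S -> A T1 | C S | T1 B | T1 T1
  A -> A S | b
  B -> T0 T1 | a
  C -> A A | a
  T0 -> a
  T1 -> b

CYK fill:
  [0..0]={B,C,T0}  "a"  orig:{B,C}
  [1..1]={A,T1}  "b"  orig:{A}
  [2..2]={A,T1}  "b"  orig:{A}
  [0..1]={B}  "ab"
  [1..2]={C,S}  "bb"
  [0..2]={S}  "abb"

S ∈ T[0,2] ⇒ YES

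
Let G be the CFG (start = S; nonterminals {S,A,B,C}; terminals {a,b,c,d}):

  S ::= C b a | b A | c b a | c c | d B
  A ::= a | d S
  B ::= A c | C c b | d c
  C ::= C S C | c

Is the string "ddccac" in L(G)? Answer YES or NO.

Convert to CNF:
  S -> C X6 | T0 B | T1 T1 | T1 X7 | T2 A
  A -> T0 S | a
  B -> A T1 | C X4 | T0 T1
  C -> C X5 | c
  T0 -> d
  T1 -> c
  T2 -> b
  T3 -> a
  X4 -> T1 T2
  X5 -> S C
  X6 -> T2 T3
  X7 -> T2 T3

CYK fill:
  T[0,0] 'd' = {T0}  orig:{}
  T[1,1] 'd' = {T0}  orig:{}
  T[2,2] 'c' = {C,T1}  orig:{C}
  T[3,3] 'c' = {C,T1}  orig:{C}
  T[4,4] 'a' = {A,T3}  orig:{A}
  T[5,5] 'c' = {C,T1}  orig:{C}
  T[0,1] 'dd' = ∅
  T[1,2] 'dc' = {B}
  T[2,3] 'cc' = {S}
  T[3,4] 'ca' = ∅
  T[4,5] 'ac' = {B}
  T[0,2] 'ddc' = {S}
  T[1,3] 'dcc' = {A}
  T[2,4] 'cca' = ∅
  T[3,5] 'cac' = ∅
  T[0,3] 'ddcc' = {X5}  orig:{}
  T[1,4] 'dcca' = ∅
  T[2,5] 'ccac' = ∅
  T[0,4] 'ddcca' = ∅
  T[1,5] 'dccac' = ∅
  T[0,5] 'ddccac' = ∅

S ∉ T[0,5] ⇒ NO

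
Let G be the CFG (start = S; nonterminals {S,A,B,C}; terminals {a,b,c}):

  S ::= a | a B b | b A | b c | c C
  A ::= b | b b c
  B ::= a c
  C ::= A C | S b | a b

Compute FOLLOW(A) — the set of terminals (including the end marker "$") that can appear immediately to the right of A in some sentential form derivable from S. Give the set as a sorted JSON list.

FIRST sets, iterate to fixpoint:
round 1:
  A via A→b: +{b}
  B via B→a c: +{a}
  C via C→A C: +{b}
  C via C→a b: +{a}
  S via S→a: +{a}
  S via S→b A: +{b}
  S via S→c C: +{c}
  FIRST[S]={a,b,c}  FIRST[A]={b}  FIRST[B]={a}  FIRST[C]={a,b}
round 2:
  C via C→S b: +{c}
  FIRST[S]={a,b,c}  FIRST[A]={b}  FIRST[B]={a}  FIRST[C]={a,b,c}
round 3: done
  FIRST[S]={a,b,c}  FIRST[A]={b}  FIRST[B]={a}  FIRST[C]={a,b,c}

FOLLOW sets:
FOLLOW(S) := {$}
pass 1:
  C→A C: FOLLOW(A) ⊇ FIRST(C) = {a,b,c}; new: +{a,b,c}
  C→S b: FOLLOW(S) ⊇ FIRST(b) = {b}; new: +{b}
  S→a B b: FOLLOW(B) ⊇ FIRST(b) = {b}; new: +{b}
  S→b A: FOLLOW(A) ⊇ FOLLOW(S) ⊇ {$,b}; new: +{$}
  S→c C: FOLLOW(C) ⊇ FOLLOW(S) ⊇ {$,b}; new: +{$,b}
  FOLLOW(S)={$,b}  FOLLOW(A)={$,a,b,c}  FOLLOW(B)={b}  FOLLOW(C)={$,b}
pass 2: (no change)
  FOLLOW(S)={$,b}  FOLLOW(A)={$,a,b,c}  FOLLOW(B)={b}  FOLLOW(C)={$,b}

FOLLOW(A) = ["$", "a", "b", "c"]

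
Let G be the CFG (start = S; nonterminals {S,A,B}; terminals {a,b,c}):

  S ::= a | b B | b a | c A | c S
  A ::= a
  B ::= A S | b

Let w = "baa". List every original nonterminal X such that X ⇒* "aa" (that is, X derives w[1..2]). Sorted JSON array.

Convert to CNF:
  S -> T0 B | T0 T1 | T2 A | T2 S | a
  A -> a
  B -> A S | b
  T0 -> b
  T1 -> a
  T2 -> c

Fill CYK table bottom-up — only the sub-triangle for w[1..2]:
  T[1,1] 'a' = {A,S,T1}  orig:{A,S}
  T[2,2] 'a' = {A,S,T1}  orig:{A,S}
  T[1,2] 'aa' = {B}

Original NTs in T[1,2] deriving "aa": ["B"]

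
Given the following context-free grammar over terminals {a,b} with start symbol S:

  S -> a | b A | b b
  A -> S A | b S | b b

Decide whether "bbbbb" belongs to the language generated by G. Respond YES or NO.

Convert to CNF:
  S -> T0 A | T0 T0 | a
  A -> S A | T0 S | T0 T0
  T0 -> b

CYK fill:
  T[0,0] 'b' = {T0}  orig:{}
  T[1,1] 'b' = {T0}  orig:{}
  T[2,2] 'b' = {T0}  orig:{}
  T[3,3] 'b' = {T0}  orig:{}
  T[4,4] 'b' = {T0}  orig:{}
  T[0,1] 'bb' = {A,S}
  T[1,2] 'bb' = {A,S}
  T[2,3] 'bb' = {A,S}
  T[3,4] 'bb' = {A,S}
  T[0,2] 'bbb' = {A,S}
  T[1,3] 'bbb' = {A,S}
  T[2,4] 'bbb' = {A,S}
  T[0,3] 'bbbb' = {A,S}
  T[1,4] 'bbbb' = {A,S}
  T[0,4] 'bbbbb' = {A,S}

S ∈ T[0,4] ⇒ YES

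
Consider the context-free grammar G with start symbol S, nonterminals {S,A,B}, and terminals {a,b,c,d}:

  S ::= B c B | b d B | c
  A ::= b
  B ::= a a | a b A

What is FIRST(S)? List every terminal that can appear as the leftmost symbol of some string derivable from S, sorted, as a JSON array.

FIRST iteration:
iter 1:
  A via A→b: +{b}
  B via B→a a: +{a}
  S via S→B c B: +{a}
  S via S→b d B: +{b}
  S via S→c: +{c}
  FIRST[S]={a,b,c}  FIRST[A]={b}  FIRST[B]={a}
iter 2: — fixpoint
  FIRST[S]={a,b,c}  FIRST[A]={b}  FIRST[B]={a}

FIRST(S) = ["a", "b", "c"]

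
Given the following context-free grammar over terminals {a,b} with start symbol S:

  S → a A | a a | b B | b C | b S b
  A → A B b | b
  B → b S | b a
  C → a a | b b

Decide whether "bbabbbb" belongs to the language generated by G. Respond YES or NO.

Convert to CNF:
  S -> T0 B | T0 C | T0 X3 | T1 A | T1 T1
  A -> A X2 | b
  B -> T0 S | T0 T1
  C -> T0 T0 | T1 T1
  T0 -> b
  T1 -> a
  X2 -> B T0
  X3 -> S T0

CYK table (by increasing span):
  [0..0]={A,T0}  "b"  orig:{A}
  [1..1]={A,T0}  "b"  orig:{A}
  [2..2]={T1}  "a"  orig:{}
  [3..3]={A,T0}  "b"  orig:{A}
  [4..4]={A,T0}  "b"  orig:{A}
  [5..5]={A,T0}  "b"  orig:{A}
  [6..6]={A,T0}  "b"  orig:{A}
  [0..1]={C}  "bb"
  [1..2]={B}  "ba"
  [2..3]={S}  "ab"
  [3..4]={C}  "bb"
  [4..5]={C}  "bb"
  [5..6]={C}  "bb"
  [0..2]={S}  "bba"
  [1..3]={B,X2}  "bab"  orig:{B}
  [2..4]={X3}  "abb"  orig:{}
  [3..5]={S}  "bbb"
  [4..6]={S}  "bbb"
  [0..3]={A,S,X3}  "bbab"  orig:{A,S}
  [1..4]={S,X2}  "babb"  orig:{S}
  [2..5]=∅  "abbb"
  [3..6]={B,X3}  "bbbb"  orig:{B}
  [0..4]={A,B,X3}  "bbabb"  orig:{A,B}
  [1..5]={X3}  "babbb"  orig:{}
  [2..6]=∅  "abbbb"
  [0..5]={S,X2}  "bbabbb"  orig:{S}
  [1..6]=∅  "babbbb"
  [0..6]={X3}  "bbabbbb"  orig:{}

S ∉ T[0,6] ⇒ NO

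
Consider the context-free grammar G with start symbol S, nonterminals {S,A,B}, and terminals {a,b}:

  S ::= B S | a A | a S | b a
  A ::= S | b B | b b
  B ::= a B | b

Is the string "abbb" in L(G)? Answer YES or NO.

CNF form of G:
  S -> B S | T0 A | T0 S | T1 T0
  A -> B S | T0 A | T0 S | T1 B | T1 T0 | T1 T1
  B -> T0 B | b
  T0 -> a
  T1 -> b

CYK fill:
  T[0,0] 'a' = {T0}  orig:{}
  T[1,1] 'b' = {B,T1}  orig:{B}
  T[2,2] 'b' = {B,T1}  orig:{B}
  T[3,3] 'b' = {B,T1}  orig:{B}
  T[0,1] 'ab' = {B}
  T[1,2] 'bb' = {A}
  T[2,3] 'bb' = {A}
  T[0,2] 'abb' = {A,S}
  T[1,3] 'bbb' = ∅
  T[0,3] 'abbb' = ∅

S ∉ T[0,3] ⇒ NO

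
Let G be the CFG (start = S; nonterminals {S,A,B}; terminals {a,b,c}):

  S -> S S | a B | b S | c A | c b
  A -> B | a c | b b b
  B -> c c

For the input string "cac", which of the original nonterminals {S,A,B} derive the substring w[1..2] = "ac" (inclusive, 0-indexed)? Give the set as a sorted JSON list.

Convert to CNF:
  S -> S S | T0 B | T1 A | T1 T2 | T2 S
  A -> T0 T1 | T1 T1 | T2 X3
  B -> T1 T1
  T0 -> a
  T1 -> c
  T2 -> b
  X3 -> T2 T2

CYK table (by increasing span) — only the sub-triangle for w[1..2]:
  [1..1]={T0}  "a"  orig:{}
  [2..2]={T1}  "c"  orig:{}
  [1..2]={A}  "ac"

Original NTs in T[1,2] deriving "ac": ["A"]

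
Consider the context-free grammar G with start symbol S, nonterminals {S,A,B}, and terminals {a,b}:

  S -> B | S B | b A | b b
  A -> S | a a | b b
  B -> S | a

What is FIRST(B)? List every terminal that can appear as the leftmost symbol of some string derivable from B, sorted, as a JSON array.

FIRST sets, iterate to fixpoint:
iter 1:
  A via A→a a: +{a}
  A via A→b b: +{b}
  B via B→a: +{a}
  S via S→B: +{a}
  S via S→b A: +{b}
  S: {a,b}  A: {a,b}  B: {a}
iter 2:
  B via B→S: +{b}
  S: {a,b}  A: {a,b}  B: {a,b}
iter 3: done
  S: {a,b}  A: {a,b}  B: {a,b}

FIRST(B) = ["a", "b"]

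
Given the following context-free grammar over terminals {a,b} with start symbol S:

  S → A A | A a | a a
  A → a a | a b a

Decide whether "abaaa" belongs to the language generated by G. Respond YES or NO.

Convert to CNF:
  S -> A A | A T0 | T0 T0
  A -> T0 T0 | T0 X2
  T0 -> a
  T1 -> b
  X2 -> T1 T0

Fill CYK table bottom-up:
  [0..0]={T0}  "a"  orig:{}
  [1..1]={T1}  "b"  orig:{}
  [2..2]={T0}  "a"  orig:{}
  [3..3]={T0}  "a"  orig:{}
  [4..4]={T0}  "a"  orig:{}
  [0..1]=∅  "ab"
  [1..2]={X2}  "ba"  orig:{}
  [2..3]={A,S}  "aa"
  [3..4]={A,S}  "aa"
  [0..2]={A}  "aba"
  [1..3]=∅  "baa"
  [2..4]={S}  "aaa"
  [0..3]={S}  "abaa"
  [1..4]=∅  "baaa"
  [0..4]={S}  "abaaa"

S ∈ T[0,4] ⇒ YES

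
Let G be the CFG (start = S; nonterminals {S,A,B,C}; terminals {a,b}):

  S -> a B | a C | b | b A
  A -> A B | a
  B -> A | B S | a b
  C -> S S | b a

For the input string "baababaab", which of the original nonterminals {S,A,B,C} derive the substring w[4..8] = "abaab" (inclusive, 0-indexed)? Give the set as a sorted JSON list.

CNF form of G:
  S -> T0 B | T0 C | T1 A | b
  A -> A B | a
  B -> A B | B S | T0 T1 | a
  C -> S S | T1 T0
  T0 -> a
  T1 -> b

CYK table (by increasing span) — only the sub-triangle for w[4..8]:
  cell(4,4) a: {A,B,T0}  orig:{A,B}
  cell(5,5) b: {S,T1}  orig:{S}
  cell(6,6) a: {A,B,T0}  orig:{A,B}
  cell(7,7) a: {A,B,T0}  orig:{A,B}
  cell(8,8) b: {S,T1}  orig:{S}
  cell(4,5) ab: {B}
  cell(5,6) ba: {C,S}
  cell(6,7) aa: {A,B,S}
  cell(7,8) ab: {B}
  cell(4,6) aba: {B,S}
  cell(5,7) baa: {C,S}
  cell(6,8) aab: {A,B,C,S}
  cell(4,7) abaa: {B,S}
  cell(5,8) baab: {C,S}
  cell(4,8) abaab: {B,C,S}

Original NTs in T[4,8] deriving "abaab": ["B", "C", "S"]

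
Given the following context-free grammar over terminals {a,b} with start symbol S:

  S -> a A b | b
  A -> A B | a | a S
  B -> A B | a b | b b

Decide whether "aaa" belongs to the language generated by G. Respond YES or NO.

Convert to CNF:
  S -> T0 X2 | b
  A -> A B | T0 S | a
  B -> A B | T0 T1 | T1 T1
  T0 -> a
  T1 -> b
  X2 -> A T1

CYK table (by increasing span):
  cell(0,0) a: {A,T0}  orig:{A}
  cell(1,1) a: {A,T0}  orig:{A}
  cell(2,2) a: {A,T0}  orig:{A}
  cell(0,1) aa: ∅
  cell(1,2) aa: ∅
  cell(0,2) aaa: ∅

S ∉ T[0,2] ⇒ NO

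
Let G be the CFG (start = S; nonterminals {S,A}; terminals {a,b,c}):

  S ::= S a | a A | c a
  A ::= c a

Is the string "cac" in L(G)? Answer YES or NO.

CNF form of G:
  S -> S T1 | T0 T1 | T1 A
  A -> T0 T1
  T0 -> c
  T1 -> a

CYK fill:
  cell(0,0) c: {T0}  orig:{}
  cell(1,1) a: {T1}  orig:{}
  cell(2,2) c: {T0}  orig:{}
  cell(0,1) ca: {A,S}
  cell(1,2) ac: ∅
  cell(0,2) cac: ∅

S ∉ T[0,2] ⇒ NO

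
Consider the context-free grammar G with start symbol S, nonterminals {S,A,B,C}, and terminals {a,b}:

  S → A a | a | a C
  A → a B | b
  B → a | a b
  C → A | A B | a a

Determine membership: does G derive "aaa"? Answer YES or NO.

CNF form of G:
  S -> A T0 | T0 C | a
  A -> T0 B | b
  B -> T0 T1 | a
  C -> A B | T0 B | T0 T0 | b
  T0 -> a
  T1 -> b

CYK fill:
  [0..0]={B,S,T0}  "a"  orig:{B,S}
  [1..1]={B,S,T0}  "a"  orig:{B,S}
  [2..2]={B,S,T0}  "a"  orig:{B,S}
  [0..1]={A,C}  "aa"
  [1..2]={A,C}  "aa"
  [0..2]={C,S}  "aaa"

S ∈ T[0,2] ⇒ YES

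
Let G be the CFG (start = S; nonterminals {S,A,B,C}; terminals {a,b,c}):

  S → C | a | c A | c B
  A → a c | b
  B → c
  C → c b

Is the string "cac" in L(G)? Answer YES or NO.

CNF form of G:
  S -> T1 A | T1 B | T1 T2 | a
  A -> T0 T1 | b
  B -> c
  C -> T1 T2
  T0 -> a
  T1 -> c
  T2 -> b

CYK fill:
  [0..0]={B,T1}  "c"  orig:{B}
  [1..1]={S,T0}  "a"  orig:{S}
  [2..2]={B,T1}  "c"  orig:{B}
  [0..1]=∅  "ca"
  [1..2]={A}  "ac"
  [0..2]={S}  "cac"

S ∈ T[0,2] ⇒ YES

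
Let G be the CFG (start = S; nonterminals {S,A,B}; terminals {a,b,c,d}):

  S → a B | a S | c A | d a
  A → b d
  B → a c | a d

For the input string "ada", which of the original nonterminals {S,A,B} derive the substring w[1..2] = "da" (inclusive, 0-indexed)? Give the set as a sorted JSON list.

Convert to CNF:
  S -> T1 T2 | T2 B | T2 S | T3 A
  A -> T0 T1
  B -> T2 T1 | T2 T3
  T0 -> b
  T1 -> d
  T2 -> a
  T3 -> c

CYK table (by increasing span), restricted to cells inside w[1..2]:
  [1..1]={T1}  "d"  orig:{}
  [2..2]={T2}  "a"  orig:{}
  [1..2]={S}  "da"

Original NTs in T[1,2] deriving "da": ["S"]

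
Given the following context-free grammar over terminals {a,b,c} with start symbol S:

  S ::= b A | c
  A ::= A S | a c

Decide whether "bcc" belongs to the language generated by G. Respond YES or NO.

Convert to CNF:
  S -> T2 A | c
  A -> A S | T0 T1
  T0 -> a
  T1 -> c
  T2 -> b

CYK fill:
  cell(0,0) b: {T2}  orig:{}
  cell(1,1) c: {S,T1}  orig:{S}
  cell(2,2) c: {S,T1}  orig:{S}
  cell(0,1) bc: ∅
  cell(1,2) cc: ∅
  cell(0,2) bcc: ∅

S ∉ T[0,2] ⇒ NO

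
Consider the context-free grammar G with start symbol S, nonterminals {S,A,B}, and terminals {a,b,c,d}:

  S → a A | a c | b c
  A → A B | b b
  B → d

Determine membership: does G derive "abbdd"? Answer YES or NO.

CNF form of G:
  S -> T0 T2 | T1 A | T1 T2
  A -> A B | T0 T0
  B -> d
  T0 -> b
  T1 -> a
  T2 -> c

Fill CYK table bottom-up:
  [0..0]={T1}  "a"  orig:{}
  [1..1]={T0}  "b"  orig:{}
  [2..2]={T0}  "b"  orig:{}
  [3..3]={B}  "d"
  [4..4]={B}  "d"
  [0..1]=∅  "ab"
  [1..2]={A}  "bb"
  [2..3]=∅  "bd"
  [3..4]=∅  "dd"
  [0..2]={S}  "abb"
  [1..3]={A}  "bbd"
  [2..4]=∅  "bdd"
  [0..3]={S}  "abbd"
  [1..4]={A}  "bbdd"
  [0..4]={S}  "abbdd"

S ∈ T[0,4] ⇒ YES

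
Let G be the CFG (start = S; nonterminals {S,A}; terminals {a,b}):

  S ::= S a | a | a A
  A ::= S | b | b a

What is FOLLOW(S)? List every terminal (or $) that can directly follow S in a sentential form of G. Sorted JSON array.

FIRST sets, iterate to fixpoint:
iter 1:
  A via A→b: +{b}
  S via S→a: +{a}
  FIRST[S]={a}  FIRST[A]={b}
iter 2:
  A via A→S: +{a}
  FIRST[S]={a}  FIRST[A]={a,b}
iter 3: done
  FIRST[S]={a}  FIRST[A]={a,b}

Compute FOLLOW by fixpoint:
FOLLOW(S) := {$}
round 1:
  S→S a: FOLLOW(S) ⊇ FIRST(a) = {a}; new: +{a}
  S→a A: FOLLOW(A) ⊇ FOLLOW(S) ⊇ {$,a}; new: +{$,a}
  S: {$,a}  A: {$,a}
round 2: (no change)
  S: {$,a}  A: {$,a}

FOLLOW(S) = ["$", "a"]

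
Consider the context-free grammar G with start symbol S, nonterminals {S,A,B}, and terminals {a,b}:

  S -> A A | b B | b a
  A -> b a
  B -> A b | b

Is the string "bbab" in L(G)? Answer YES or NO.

Convert to CNF:
  S -> A A | T0 B | T0 T1
  A -> T0 T1
  B -> A T0 | b
  T0 -> b
  T1 -> a

Fill CYK table bottom-up:
  [0..0]={B,T0}  "b"  orig:{B}
  [1..1]={B,T0}  "b"  orig:{B}
  [2..2]={T1}  "a"  orig:{}
  [3..3]={B,T0}  "b"  orig:{B}
  [0..1]={S}  "bb"
  [1..2]={A,S}  "ba"
  [2..3]=∅  "ab"
  [0..2]=∅  "bba"
  [1..3]={B}  "bab"
  [0..3]={S}  "bbab"

S ∈ T[0,3] ⇒ YES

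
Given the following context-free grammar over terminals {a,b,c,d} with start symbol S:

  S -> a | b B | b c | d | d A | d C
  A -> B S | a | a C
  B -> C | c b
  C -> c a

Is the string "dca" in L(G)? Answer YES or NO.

CNF form of G:
  S -> T2 B | T2 T1 | T3 A | T3 C | a | d
  A -> B S | T0 C | a
  B -> T1 T0 | T1 T2
  C -> T1 T0
  T0 -> a
  T1 -> c
  T2 -> b
  T3 -> d

CYK table (by increasing span):
  [0..0]={S,T3}  "d"  orig:{S}
  [1..1]={T1}  "c"  orig:{}
  [2..2]={A,S,T0}  "a"  orig:{A,S}
  [0..1]=∅  "dc"
  [1..2]={B,C}  "ca"
  [0..2]={S}  "dca"

S ∈ T[0,2] ⇒ YES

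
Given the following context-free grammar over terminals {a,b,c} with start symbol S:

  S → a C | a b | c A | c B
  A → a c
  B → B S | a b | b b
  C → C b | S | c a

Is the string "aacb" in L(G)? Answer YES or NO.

Convert to CNF:
  S -> T0 C | T0 T2 | T1 A | T1 B
  A -> T0 T1
  B -> B S | T0 T2 | T2 T2
  C -> C T2 | T0 C | T0 T2 | T1 A | T1 B | T1 T0
  T0 -> a
  T1 -> c
  T2 -> b

CYK fill:
  [0..0]={T0}  "a"  orig:{}
  [1..1]={T0}  "a"  orig:{}
  [2..2]={T1}  "c"  orig:{}
  [3..3]={T2}  "b"  orig:{}
  [0..1]=∅  "aa"
  [1..2]={A}  "ac"
  [2..3]=∅  "cb"
  [0..2]=∅  "aac"
  [1..3]=∅  "acb"
  [0..3]=∅  "aacb"

S ∉ T[0,3] ⇒ NO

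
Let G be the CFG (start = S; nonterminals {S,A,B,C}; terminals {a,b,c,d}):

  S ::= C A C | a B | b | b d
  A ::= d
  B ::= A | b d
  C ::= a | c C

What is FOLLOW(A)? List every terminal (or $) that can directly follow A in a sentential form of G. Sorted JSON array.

Compute FIRST by fixpoint:
[1]
  A via A→d: +{d}
  B via B→A: +{d}
  B via B→b d: +{b}
  C via C→a: +{a}
  C via C→c C: +{c}
  S via S→C A C: +{a,c}
  S via S→b: +{b}
  FIRST(S)={a,b,c}  FIRST(A)={d}  FIRST(B)={b,d}  FIRST(C)={a,c}
[2] (stable)
  FIRST(S)={a,b,c}  FIRST(A)={d}  FIRST(B)={b,d}  FIRST(C)={a,c}

FOLLOW iteration:
seed FOLLOW(S) with $
iter 1:
  S→C A C: FOLLOW(C) ⊇ FIRST(A) = {d}; new: +{d}
  S→C A C: FOLLOW(A) ⊇ FIRST(C) = {a,c}; new: +{a,c}
  S→C A C: FOLLOW(C) ⊇ FOLLOW(S) ⊇ {$}; new: +{$}
  S→a B: FOLLOW(B) ⊇ FOLLOW(S) ⊇ {$}; new: +{$}
  FOLLOW(S)={$}  FOLLOW(A)={a,c}  FOLLOW(B)={$}  FOLLOW(C)={$,d}
iter 2:
  B→A: FOLLOW(A) ⊇ FOLLOW(B) ⊇ {$}; new: +{$}
  FOLLOW(S)={$}  FOLLOW(A)={$,a,c}  FOLLOW(B)={$}  FOLLOW(C)={$,d}
iter 3: — fixpoint
  FOLLOW(S)={$}  FOLLOW(A)={$,a,c}  FOLLOW(B)={$}  FOLLOW(C)={$,d}

FOLLOW(A) = ["$", "a", "c"]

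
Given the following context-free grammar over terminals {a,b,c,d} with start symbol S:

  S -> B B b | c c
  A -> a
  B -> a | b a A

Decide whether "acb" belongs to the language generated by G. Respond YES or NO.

Convert to CNF:
  S -> B X4 | T2 T2
  A -> a
  B -> T0 X3 | a
  T0 -> b
  T1 -> a
  T2 -> c
  X3 -> T1 A
  X4 -> B T0

Fill CYK table bottom-up:
  T[0,0] 'a' = {A,B,T1}  orig:{A,B}
  T[1,1] 'c' = {T2}  orig:{}
  T[2,2] 'b' = {T0}  orig:{}
  T[0,1] 'ac' = ∅
  T[1,2] 'cb' = ∅
  T[0,2] 'acb' = ∅

S ∉ T[0,2] ⇒ NO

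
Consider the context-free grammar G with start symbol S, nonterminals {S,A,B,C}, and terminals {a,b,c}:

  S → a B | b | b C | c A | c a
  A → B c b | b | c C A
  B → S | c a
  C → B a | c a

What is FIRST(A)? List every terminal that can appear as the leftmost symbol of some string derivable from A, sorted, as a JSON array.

Compute FIRST by fixpoint:
round 1:
  A via A→b: +{b}
  A via A→c C A: +{c}
  B via B→c a: +{c}
  C via C→B a: +{c}
  S via S→a B: +{a}
  S via S→b: +{b}
  S via S→c A: +{c}
  S: {a,b,c}  A: {b,c}  B: {c}  C: {c}
round 2:
  B via B→S: +{a,b}
  C via C→B a: +{a,b}
  S: {a,b,c}  A: {b,c}  B: {a,b,c}  C: {a,b,c}
round 3:
  A via A→B c b: +{a}
  S: {a,b,c}  A: {a,b,c}  B: {a,b,c}  C: {a,b,c}
round 4: done
  S: {a,b,c}  A: {a,b,c}  B: {a,b,c}  C: {a,b,c}

FIRST(A) = ["a", "b", "c"]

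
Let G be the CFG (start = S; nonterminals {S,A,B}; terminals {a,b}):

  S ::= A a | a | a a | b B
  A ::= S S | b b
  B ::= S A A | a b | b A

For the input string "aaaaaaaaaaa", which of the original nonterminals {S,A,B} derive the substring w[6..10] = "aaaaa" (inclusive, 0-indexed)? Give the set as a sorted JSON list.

CNF form of G:
  S -> A T1 | T0 B | T1 T1 | a
  A -> S S | T0 T0
  B -> S X2 | T0 A | T1 T0
  T0 -> b
  T1 -> a
  X2 -> A A

CYK fill, restricted to cells inside w[6..10]:
  T[6,6] 'a' = {S,T1}  orig:{S}
  T[7,7] 'a' = {S,T1}  orig:{S}
  T[8,8] 'a' = {S,T1}  orig:{S}
  T[9,9] 'a' = {S,T1}  orig:{S}
  T[10,10] 'a' = {S,T1}  orig:{S}
  T[6,7] 'aa' = {A,S}
  T[7,8] 'aa' = {A,S}
  T[8,9] 'aa' = {A,S}
  T[9,10] 'aa' = {A,S}
  T[6,8] 'aaa' = {A,S}
  T[7,9] 'aaa' = {A,S}
  T[8,10] 'aaa' = {A,S}
  T[6,9] 'aaaa' = {A,S,X2}  orig:{A,S}
  T[7,10] 'aaaa' = {A,S,X2}  orig:{A,S}
  T[6,10] 'aaaaa' = {A,B,S,X2}  orig:{A,B,S}

Original NTs in T[6,10] deriving "aaaaa": ["A", "B", "S"]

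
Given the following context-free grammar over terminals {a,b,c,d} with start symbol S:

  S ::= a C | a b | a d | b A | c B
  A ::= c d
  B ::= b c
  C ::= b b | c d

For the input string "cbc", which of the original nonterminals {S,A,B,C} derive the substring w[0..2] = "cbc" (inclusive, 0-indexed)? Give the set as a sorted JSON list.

CNF form of G:
  S -> T0 B | T2 A | T3 C | T3 T1 | T3 T2
  A -> T0 T1
  B -> T2 T0
  C -> T0 T1 | T2 T2
  T0 -> c
  T1 -> d
  T2 -> b
  T3 -> a

CYK fill — only the sub-triangle for w[0..2]:
  [0..0]={T0}  "c"  orig:{}
  [1..1]={T2}  "b"  orig:{}
  [2..2]={T0}  "c"  orig:{}
  [0..1]=∅  "cb"
  [1..2]={B}  "bc"
  [0..2]={S}  "cbc"

Original NTs in T[0,2] deriving "cbc": ["S"]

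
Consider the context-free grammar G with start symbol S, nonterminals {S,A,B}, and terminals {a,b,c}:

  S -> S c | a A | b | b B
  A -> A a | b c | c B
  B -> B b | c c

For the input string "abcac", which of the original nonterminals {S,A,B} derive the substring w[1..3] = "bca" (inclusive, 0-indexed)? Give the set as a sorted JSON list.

CNF form of G:
  S -> S T2 | T0 A | T1 B | b
  A -> A T0 | T1 T2 | T2 B
  B -> B T1 | T2 T2
  T0 -> a
  T1 -> b
  T2 -> c

CYK table (by increasing span) (cells [i..j] with 1 ≤ i ≤ j ≤ 3 only):
  [1..1]={S,T1}  "b"  orig:{S}
  [2..2]={T2}  "c"  orig:{}
  [3..3]={T0}  "a"  orig:{}
  [1..2]={A,S}  "bc"
  [2..3]=∅  "ca"
  [1..3]={A}  "bca"

Original NTs in T[1,3] deriving "bca": ["A"]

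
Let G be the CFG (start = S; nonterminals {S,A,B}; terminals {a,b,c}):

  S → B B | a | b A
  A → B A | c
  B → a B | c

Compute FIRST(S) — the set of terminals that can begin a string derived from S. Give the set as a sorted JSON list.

FIRST sets, iterate to fixpoint:
iter 1:
  A via A→c: +{c}
  B via B→a B: +{a}
  B via B→c: +{c}
  S via S→B B: +{a,c}
  S via S→b A: +{b}
  FIRST(S)={a,b,c}  FIRST(A)={c}  FIRST(B)={a,c}
iter 2:
  A via A→B A: +{a}
  FIRST(S)={a,b,c}  FIRST(A)={a,c}  FIRST(B)={a,c}
iter 3: done
  FIRST(S)={a,b,c}  FIRST(A)={a,c}  FIRST(B)={a,c}

FIRST(S) = ["a", "b", "c"]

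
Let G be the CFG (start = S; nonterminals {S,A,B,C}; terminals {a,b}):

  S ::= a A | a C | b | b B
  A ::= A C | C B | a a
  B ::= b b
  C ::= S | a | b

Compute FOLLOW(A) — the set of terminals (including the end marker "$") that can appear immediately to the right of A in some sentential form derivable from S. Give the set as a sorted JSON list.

Compute FIRST by fixpoint:
[1]
  A via A→a a: +{a}
  B via B→b b: +{b}
  C via C→a: +{a}
  C via C→b: +{b}
  S via S→a A: +{a}
  S via S→b: +{b}
  FIRST(S)={a,b}  FIRST(A)={a}  FIRST(B)={b}  FIRST(C)={a,b}
[2]
  A via A→C B: +{b}
  FIRST(S)={a,b}  FIRST(A)={a,b}  FIRST(B)={b}  FIRST(C)={a,b}
[3] done
  FIRST(S)={a,b}  FIRST(A)={a,b}  FIRST(B)={b}  FIRST(C)={a,b}

FOLLOW iteration:
seed FOLLOW(S) with $
pass 1:
  A→A C: FOLLOW(A) ⊇ FIRST(C) = {a,b}; new: +{a,b}
  A→A C: FOLLOW(C) ⊇ FOLLOW(A) ⊇ {a,b}; new: +{a,b}
  A→C B: FOLLOW(B) ⊇ FOLLOW(A) ⊇ {a,b}; new: +{a,b}
  C→S: FOLLOW(S) ⊇ FOLLOW(C) ⊇ {a,b}; new: +{a,b}
  S→a A: FOLLOW(A) ⊇ FOLLOW(S) ⊇ {$,a,b}; new: +{$}
  S→a C: FOLLOW(C) ⊇ FOLLOW(S) ⊇ {$,a,b}; new: +{$}
  S→b B: FOLLOW(B) ⊇ FOLLOW(S) ⊇ {$,a,b}; new: +{$}
  S: {$,a,b}  A: {$,a,b}  B: {$,a,b}  C: {$,a,b}
pass 2: — fixpoint
  S: {$,a,b}  A: {$,a,b}  B: {$,a,b}  C: {$,a,b}

FOLLOW(A) = ["$", "a", "b"]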